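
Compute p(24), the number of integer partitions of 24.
p(24) = 1575

Compute p(n) via the recurrence p(n, m) = p(n, m−1) + p(n−m, m), where p(n, m) counts partitions of n with all parts ≤ m and p(n) = p(n, n). The base cases are p(0, m) = 1 and p(n, 0) = 0 for n > 0. Filling the table yields p(24) = 1575. (Euler's pentagonal recurrence is an alternative.)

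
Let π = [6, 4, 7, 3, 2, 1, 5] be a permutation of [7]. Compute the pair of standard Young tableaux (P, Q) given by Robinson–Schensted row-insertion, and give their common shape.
P = [1, 5] / [2, 7] / [3] / [4] / [6];  Q = [1, 3] / [2, 7] / [4] / [5] / [6];  common shape = (2, 2, 1, 1, 1)

Row-insert the values π_1, π_2, … into P one at a time, bumping the leftmost entry strictly greater than the inserted value down to the next row. The recording tableau Q records, in position (i, j), the step at which that cell was added to P.
  Insert 6 (step 1): P = [6];  Q = [1]
  Insert 4 (step 2): P = [4] / [6];  Q = [1] / [2]
  Insert 7 (step 3): P = [4, 7] / [6];  Q = [1, 3] / [2]
  Insert 3 (step 4): P = [3, 7] / [4] / [6];  Q = [1, 3] / [2] / [4]
  Insert 2 (step 5): P = [2, 7] / [3] / [4] / [6];  Q = [1, 3] / [2] / [4] / [5]
  Insert 1 (step 6): P = [1, 7] / [2] / [3] / [4] / [6];  Q = [1, 3] / [2] / [4] / [5] / [6]
  Insert 5 (step 7): P = [1, 5] / [2, 7] / [3] / [4] / [6];  Q = [1, 3] / [2, 7] / [4] / [5] / [6]
Final shape: (2, 2, 1, 1, 1).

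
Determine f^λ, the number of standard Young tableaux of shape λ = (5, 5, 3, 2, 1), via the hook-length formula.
# SYT of shape (5, 5, 3, 2, 1) = 640640

Hook-length formula: f^λ = n! / Π hook(c), product over all cells c of the Young diagram. For λ = (5, 5, 3, 2, 1), n = 16 boxes. Hook lengths by row (left-to-right, top-to-bottom): [9, 7, 5, 3, 2]; [8, 6, 4, 2, 1]; [5, 3, 1]; [3, 1]; [1]. Product of hooks = 32659200. So f^λ = 16! / 32659200 = 20922789888000 / 32659200 = 640640.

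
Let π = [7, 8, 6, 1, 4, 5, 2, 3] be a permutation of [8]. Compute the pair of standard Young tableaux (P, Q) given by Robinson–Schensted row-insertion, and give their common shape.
P = [1, 2, 3] / [4, 5] / [6, 8] / [7];  Q = [1, 2, 6] / [3, 5] / [4, 8] / [7];  common shape = (3, 2, 2, 1)

Row-insert the values π_1, π_2, … into P one at a time, bumping the leftmost entry strictly greater than the inserted value down to the next row. The recording tableau Q records, in position (i, j), the step at which that cell was added to P.
  Insert 7 (step 1): P = [7];  Q = [1]
  Insert 8 (step 2): P = [7, 8];  Q = [1, 2]
  Insert 6 (step 3): P = [6, 8] / [7];  Q = [1, 2] / [3]
  Insert 1 (step 4): P = [1, 8] / [6] / [7];  Q = [1, 2] / [3] / [4]
  Insert 4 (step 5): P = [1, 4] / [6, 8] / [7];  Q = [1, 2] / [3, 5] / [4]
  Insert 5 (step 6): P = [1, 4, 5] / [6, 8] / [7];  Q = [1, 2, 6] / [3, 5] / [4]
  Insert 2 (step 7): P = [1, 2, 5] / [4, 8] / [6] / [7];  Q = [1, 2, 6] / [3, 5] / [4] / [7]
  Insert 3 (step 8): P = [1, 2, 3] / [4, 5] / [6, 8] / [7];  Q = [1, 2, 6] / [3, 5] / [4, 8] / [7]
Final shape: (3, 2, 2, 1).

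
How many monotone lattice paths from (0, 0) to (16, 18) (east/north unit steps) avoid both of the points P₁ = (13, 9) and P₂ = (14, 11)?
Number of paths = 1987783990

Inclusion–exclusion. Total paths: C(34, 16) = 2203961430. Through P₁: C(22, 13)·C(12, 3) = 109432400. Through P₂: C(25, 14)·C(9, 2) = 160466400. Since P₁ is strictly southwest of P₂, a monotone path through both must visit P₁ then P₂; paths through both = C(22, 13)·C(3, 1)·C(9, 2) = 53721360. Avoid both = 2203961430 − 109432400 − 160466400 + 53721360 = 1987783990.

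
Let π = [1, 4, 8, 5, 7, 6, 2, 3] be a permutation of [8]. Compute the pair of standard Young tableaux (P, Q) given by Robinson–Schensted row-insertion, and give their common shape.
P = [1, 2, 3, 6] / [4, 5] / [7] / [8];  Q = [1, 2, 3, 5] / [4, 8] / [6] / [7];  common shape = (4, 2, 1, 1)

Row-insert the values π_1, π_2, … into P one at a time, bumping the leftmost entry strictly greater than the inserted value down to the next row. The recording tableau Q records, in position (i, j), the step at which that cell was added to P.
  Insert 1 (step 1): P = [1];  Q = [1]
  Insert 4 (step 2): P = [1, 4];  Q = [1, 2]
  Insert 8 (step 3): P = [1, 4, 8];  Q = [1, 2, 3]
  Insert 5 (step 4): P = [1, 4, 5] / [8];  Q = [1, 2, 3] / [4]
  Insert 7 (step 5): P = [1, 4, 5, 7] / [8];  Q = [1, 2, 3, 5] / [4]
  Insert 6 (step 6): P = [1, 4, 5, 6] / [7] / [8];  Q = [1, 2, 3, 5] / [4] / [6]
  Insert 2 (step 7): P = [1, 2, 5, 6] / [4] / [7] / [8];  Q = [1, 2, 3, 5] / [4] / [6] / [7]
  Insert 3 (step 8): P = [1, 2, 3, 6] / [4, 5] / [7] / [8];  Q = [1, 2, 3, 5] / [4, 8] / [6] / [7]
Final shape: (4, 2, 1, 1).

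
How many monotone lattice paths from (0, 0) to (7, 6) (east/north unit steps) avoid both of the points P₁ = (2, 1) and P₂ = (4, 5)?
Number of paths = 636

Inclusion–exclusion. Total paths: C(13, 7) = 1716. Through P₁: C(3, 2)·C(10, 5) = 756. Through P₂: C(9, 4)·C(4, 3) = 504. Since P₁ is strictly southwest of P₂, a monotone path through both must visit P₁ then P₂; paths through both = C(3, 2)·C(6, 2)·C(4, 3) = 180. Avoid both = 1716 − 756 − 504 + 180 = 636.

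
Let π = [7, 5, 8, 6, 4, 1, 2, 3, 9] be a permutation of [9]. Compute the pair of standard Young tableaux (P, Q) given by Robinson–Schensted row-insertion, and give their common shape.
P = [1, 2, 3, 9] / [4, 6] / [5, 8] / [7];  Q = [1, 3, 8, 9] / [2, 4] / [5, 7] / [6];  common shape = (4, 2, 2, 1)

Row-insert the values π_1, π_2, … into P one at a time, bumping the leftmost entry strictly greater than the inserted value down to the next row. The recording tableau Q records, in position (i, j), the step at which that cell was added to P.
  Insert 7 (step 1): P = [7];  Q = [1]
  Insert 5 (step 2): P = [5] / [7];  Q = [1] / [2]
  Insert 8 (step 3): P = [5, 8] / [7];  Q = [1, 3] / [2]
  Insert 6 (step 4): P = [5, 6] / [7, 8];  Q = [1, 3] / [2, 4]
  Insert 4 (step 5): P = [4, 6] / [5, 8] / [7];  Q = [1, 3] / [2, 4] / [5]
  Insert 1 (step 6): P = [1, 6] / [4, 8] / [5] / [7];  Q = [1, 3] / [2, 4] / [5] / [6]
  Insert 2 (step 7): P = [1, 2] / [4, 6] / [5, 8] / [7];  Q = [1, 3] / [2, 4] / [5, 7] / [6]
  Insert 3 (step 8): P = [1, 2, 3] / [4, 6] / [5, 8] / [7];  Q = [1, 3, 8] / [2, 4] / [5, 7] / [6]
  Insert 9 (step 9): P = [1, 2, 3, 9] / [4, 6] / [5, 8] / [7];  Q = [1, 3, 8, 9] / [2, 4] / [5, 7] / [6]
Final shape: (4, 2, 2, 1).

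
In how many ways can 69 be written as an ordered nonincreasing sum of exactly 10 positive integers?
p(69, 10 parts) = 175586

Partitions of n into exactly k parts are in bijection with partitions of n − k into at most k parts (subtract 1 from each part). So p(69, exactly 10) = p(59, parts ≤ 10). Computing via the recurrence p(m, j) = p(m, j−1) + p(m−j, j) gives 175586.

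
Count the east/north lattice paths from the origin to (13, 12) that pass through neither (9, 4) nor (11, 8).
Number of paths = 3873520

Inclusion–exclusion. Total paths: C(25, 13) = 5200300. Through P₁: C(13, 9)·C(12, 4) = 353925. Through P₂: C(19, 11)·C(6, 2) = 1133730. Since P₁ is strictly southwest of P₂, a monotone path through both must visit P₁ then P₂; paths through both = C(13, 9)·C(6, 2)·C(6, 2) = 160875. Avoid both = 5200300 − 353925 − 1133730 + 160875 = 3873520.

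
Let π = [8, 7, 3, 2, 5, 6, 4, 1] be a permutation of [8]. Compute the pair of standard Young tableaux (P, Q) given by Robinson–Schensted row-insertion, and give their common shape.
P = [1, 4, 6] / [2, 5] / [3] / [7] / [8];  Q = [1, 5, 6] / [2, 7] / [3] / [4] / [8];  common shape = (3, 2, 1, 1, 1)

Row-insert the values π_1, π_2, … into P one at a time, bumping the leftmost entry strictly greater than the inserted value down to the next row. The recording tableau Q records, in position (i, j), the step at which that cell was added to P.
  Insert 8 (step 1): P = [8];  Q = [1]
  Insert 7 (step 2): P = [7] / [8];  Q = [1] / [2]
  Insert 3 (step 3): P = [3] / [7] / [8];  Q = [1] / [2] / [3]
  Insert 2 (step 4): P = [2] / [3] / [7] / [8];  Q = [1] / [2] / [3] / [4]
  Insert 5 (step 5): P = [2, 5] / [3] / [7] / [8];  Q = [1, 5] / [2] / [3] / [4]
  Insert 6 (step 6): P = [2, 5, 6] / [3] / [7] / [8];  Q = [1, 5, 6] / [2] / [3] / [4]
  Insert 4 (step 7): P = [2, 4, 6] / [3, 5] / [7] / [8];  Q = [1, 5, 6] / [2, 7] / [3] / [4]
  Insert 1 (step 8): P = [1, 4, 6] / [2, 5] / [3] / [7] / [8];  Q = [1, 5, 6] / [2, 7] / [3] / [4] / [8]
Final shape: (3, 2, 1, 1, 1).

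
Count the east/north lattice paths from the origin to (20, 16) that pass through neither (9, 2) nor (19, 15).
Number of paths = 3476627330

Inclusion–exclusion. Total paths: C(36, 20) = 7307872110. Through P₁: C(11, 9)·C(25, 11) = 245157000. Through P₂: C(34, 19)·C(2, 1) = 3711935040. Since P₁ is strictly southwest of P₂, a monotone path through both must visit P₁ then P₂; paths through both = C(11, 9)·C(23, 10)·C(2, 1) = 125847260. Avoid both = 7307872110 − 245157000 − 3711935040 + 125847260 = 3476627330.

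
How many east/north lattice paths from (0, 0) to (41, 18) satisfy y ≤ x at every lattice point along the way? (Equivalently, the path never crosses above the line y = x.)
Number of paths = 370011826296420

By the reflection principle (André's argument), the number of monotone paths to (41, 18) with n ≤ m that never go above y = x is C(59, 41) − C(59, 42) = 647520696018735 − 277508869722315 = 370011826296420.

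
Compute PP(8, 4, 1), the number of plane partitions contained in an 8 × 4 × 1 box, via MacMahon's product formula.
PP(8, 4, 1) = 495

Evaluate the triple product over i = 1..8, j = 1..4, k = 1..1. The factors are (2/1) · (3/2) · (4/3) · (5/4) · (3/2) · (4/3) · (5/4) · (6/5) · … (32 factors total). The numerators and denominators telescope so the product is an integer; carrying out the multiplication exactly gives PP(8, 4, 1) = 495.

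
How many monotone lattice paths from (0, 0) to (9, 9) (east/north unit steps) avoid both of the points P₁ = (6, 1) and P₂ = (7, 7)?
Number of paths = 27167

Inclusion–exclusion. Total paths: C(18, 9) = 48620. Through P₁: C(7, 6)·C(11, 3) = 1155. Through P₂: C(14, 7)·C(4, 2) = 20592. Since P₁ is strictly southwest of P₂, a monotone path through both must visit P₁ then P₂; paths through both = C(7, 6)·C(7, 1)·C(4, 2) = 294. Avoid both = 48620 − 1155 − 20592 + 294 = 27167.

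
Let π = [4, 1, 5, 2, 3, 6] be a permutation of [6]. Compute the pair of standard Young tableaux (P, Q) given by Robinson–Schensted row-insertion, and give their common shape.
P = [1, 2, 3, 6] / [4, 5];  Q = [1, 3, 5, 6] / [2, 4];  common shape = (4, 2)

Row-insert the values π_1, π_2, … into P one at a time, bumping the leftmost entry strictly greater than the inserted value down to the next row. The recording tableau Q records, in position (i, j), the step at which that cell was added to P.
  Insert 4 (step 1): P = [4];  Q = [1]
  Insert 1 (step 2): P = [1] / [4];  Q = [1] / [2]
  Insert 5 (step 3): P = [1, 5] / [4];  Q = [1, 3] / [2]
  Insert 2 (step 4): P = [1, 2] / [4, 5];  Q = [1, 3] / [2, 4]
  Insert 3 (step 5): P = [1, 2, 3] / [4, 5];  Q = [1, 3, 5] / [2, 4]
  Insert 6 (step 6): P = [1, 2, 3, 6] / [4, 5];  Q = [1, 3, 5, 6] / [2, 4]
Final shape: (4, 2).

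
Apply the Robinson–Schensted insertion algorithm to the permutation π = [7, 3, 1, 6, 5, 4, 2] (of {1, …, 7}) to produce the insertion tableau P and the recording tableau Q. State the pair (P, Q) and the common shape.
P = [1, 2] / [3, 4] / [5] / [6] / [7];  Q = [1, 4] / [2, 5] / [3] / [6] / [7];  common shape = (2, 2, 1, 1, 1)

Row-insert the values π_1, π_2, … into P one at a time, bumping the leftmost entry strictly greater than the inserted value down to the next row. The recording tableau Q records, in position (i, j), the step at which that cell was added to P.
  Insert 7 (step 1): P = [7];  Q = [1]
  Insert 3 (step 2): P = [3] / [7];  Q = [1] / [2]
  Insert 1 (step 3): P = [1] / [3] / [7];  Q = [1] / [2] / [3]
  Insert 6 (step 4): P = [1, 6] / [3] / [7];  Q = [1, 4] / [2] / [3]
  Insert 5 (step 5): P = [1, 5] / [3, 6] / [7];  Q = [1, 4] / [2, 5] / [3]
  Insert 4 (step 6): P = [1, 4] / [3, 5] / [6] / [7];  Q = [1, 4] / [2, 5] / [3] / [6]
  Insert 2 (step 7): P = [1, 2] / [3, 4] / [5] / [6] / [7];  Q = [1, 4] / [2, 5] / [3] / [6] / [7]
Final shape: (2, 2, 1, 1, 1).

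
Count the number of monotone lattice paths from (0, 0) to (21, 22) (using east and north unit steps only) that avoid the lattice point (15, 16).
Number of paths = 774350341680

Total paths from (0, 0) to (21, 22): C(43, 21) = 1052049481860. Paths through (15, 16): (paths (0, 0) → (15, 16)) × (paths (15, 16) → (21, 22)) = C(31, 15) · C(12, 6) = 300540195 · 924 = 277699140180. Avoidance count = 1052049481860 − 277699140180 = 774350341680.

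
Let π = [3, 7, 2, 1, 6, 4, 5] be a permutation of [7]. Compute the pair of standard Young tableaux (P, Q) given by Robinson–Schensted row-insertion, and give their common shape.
P = [1, 4, 5] / [2, 6] / [3, 7];  Q = [1, 2, 7] / [3, 5] / [4, 6];  common shape = (3, 2, 2)

Row-insert the values π_1, π_2, … into P one at a time, bumping the leftmost entry strictly greater than the inserted value down to the next row. The recording tableau Q records, in position (i, j), the step at which that cell was added to P.
  Insert 3 (step 1): P = [3];  Q = [1]
  Insert 7 (step 2): P = [3, 7];  Q = [1, 2]
  Insert 2 (step 3): P = [2, 7] / [3];  Q = [1, 2] / [3]
  Insert 1 (step 4): P = [1, 7] / [2] / [3];  Q = [1, 2] / [3] / [4]
  Insert 6 (step 5): P = [1, 6] / [2, 7] / [3];  Q = [1, 2] / [3, 5] / [4]
  Insert 4 (step 6): P = [1, 4] / [2, 6] / [3, 7];  Q = [1, 2] / [3, 5] / [4, 6]
  Insert 5 (step 7): P = [1, 4, 5] / [2, 6] / [3, 7];  Q = [1, 2, 7] / [3, 5] / [4, 6]
Final shape: (3, 2, 2).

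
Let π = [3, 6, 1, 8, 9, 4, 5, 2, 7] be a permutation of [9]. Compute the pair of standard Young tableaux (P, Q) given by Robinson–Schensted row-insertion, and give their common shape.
P = [1, 2, 5, 7] / [3, 4, 8, 9] / [6];  Q = [1, 2, 4, 5] / [3, 6, 7, 9] / [8];  common shape = (4, 4, 1)

Row-insert the values π_1, π_2, … into P one at a time, bumping the leftmost entry strictly greater than the inserted value down to the next row. The recording tableau Q records, in position (i, j), the step at which that cell was added to P.
  Insert 3 (step 1): P = [3];  Q = [1]
  Insert 6 (step 2): P = [3, 6];  Q = [1, 2]
  Insert 1 (step 3): P = [1, 6] / [3];  Q = [1, 2] / [3]
  Insert 8 (step 4): P = [1, 6, 8] / [3];  Q = [1, 2, 4] / [3]
  Insert 9 (step 5): P = [1, 6, 8, 9] / [3];  Q = [1, 2, 4, 5] / [3]
  Insert 4 (step 6): P = [1, 4, 8, 9] / [3, 6];  Q = [1, 2, 4, 5] / [3, 6]
  Insert 5 (step 7): P = [1, 4, 5, 9] / [3, 6, 8];  Q = [1, 2, 4, 5] / [3, 6, 7]
  Insert 2 (step 8): P = [1, 2, 5, 9] / [3, 4, 8] / [6];  Q = [1, 2, 4, 5] / [3, 6, 7] / [8]
  Insert 7 (step 9): P = [1, 2, 5, 7] / [3, 4, 8, 9] / [6];  Q = [1, 2, 4, 5] / [3, 6, 7, 9] / [8]
Final shape: (4, 4, 1).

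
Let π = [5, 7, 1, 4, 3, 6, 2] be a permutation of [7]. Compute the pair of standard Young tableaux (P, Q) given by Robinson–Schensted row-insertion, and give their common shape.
P = [1, 2, 6] / [3, 7] / [4] / [5];  Q = [1, 2, 6] / [3, 4] / [5] / [7];  common shape = (3, 2, 1, 1)

Row-insert the values π_1, π_2, … into P one at a time, bumping the leftmost entry strictly greater than the inserted value down to the next row. The recording tableau Q records, in position (i, j), the step at which that cell was added to P.
  Insert 5 (step 1): P = [5];  Q = [1]
  Insert 7 (step 2): P = [5, 7];  Q = [1, 2]
  Insert 1 (step 3): P = [1, 7] / [5];  Q = [1, 2] / [3]
  Insert 4 (step 4): P = [1, 4] / [5, 7];  Q = [1, 2] / [3, 4]
  Insert 3 (step 5): P = [1, 3] / [4, 7] / [5];  Q = [1, 2] / [3, 4] / [5]
  Insert 6 (step 6): P = [1, 3, 6] / [4, 7] / [5];  Q = [1, 2, 6] / [3, 4] / [5]
  Insert 2 (step 7): P = [1, 2, 6] / [3, 7] / [4] / [5];  Q = [1, 2, 6] / [3, 4] / [5] / [7]
Final shape: (3, 2, 1, 1).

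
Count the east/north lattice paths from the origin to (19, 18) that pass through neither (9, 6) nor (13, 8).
Number of paths = 13407821350

Inclusion–exclusion. Total paths: C(37, 19) = 17672631900. Through P₁: C(15, 9)·C(22, 10) = 3236463230. Through P₂: C(21, 13)·C(16, 6) = 1629547920. Since P₁ is strictly southwest of P₂, a monotone path through both must visit P₁ then P₂; paths through both = C(15, 9)·C(6, 4)·C(16, 6) = 601200600. Avoid both = 17672631900 − 3236463230 − 1629547920 + 601200600 = 13407821350.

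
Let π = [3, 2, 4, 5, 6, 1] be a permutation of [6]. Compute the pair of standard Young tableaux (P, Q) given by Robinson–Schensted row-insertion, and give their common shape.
P = [1, 4, 5, 6] / [2] / [3];  Q = [1, 3, 4, 5] / [2] / [6];  common shape = (4, 1, 1)

Row-insert the values π_1, π_2, … into P one at a time, bumping the leftmost entry strictly greater than the inserted value down to the next row. The recording tableau Q records, in position (i, j), the step at which that cell was added to P.
  Insert 3 (step 1): P = [3];  Q = [1]
  Insert 2 (step 2): P = [2] / [3];  Q = [1] / [2]
  Insert 4 (step 3): P = [2, 4] / [3];  Q = [1, 3] / [2]
  Insert 5 (step 4): P = [2, 4, 5] / [3];  Q = [1, 3, 4] / [2]
  Insert 6 (step 5): P = [2, 4, 5, 6] / [3];  Q = [1, 3, 4, 5] / [2]
  Insert 1 (step 6): P = [1, 4, 5, 6] / [2] / [3];  Q = [1, 3, 4, 5] / [2] / [6]
Final shape: (4, 1, 1).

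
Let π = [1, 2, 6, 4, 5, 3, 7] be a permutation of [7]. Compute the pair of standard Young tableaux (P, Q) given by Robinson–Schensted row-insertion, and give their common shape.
P = [1, 2, 3, 5, 7] / [4] / [6];  Q = [1, 2, 3, 5, 7] / [4] / [6];  common shape = (5, 1, 1)

Row-insert the values π_1, π_2, … into P one at a time, bumping the leftmost entry strictly greater than the inserted value down to the next row. The recording tableau Q records, in position (i, j), the step at which that cell was added to P.
  Insert 1 (step 1): P = [1];  Q = [1]
  Insert 2 (step 2): P = [1, 2];  Q = [1, 2]
  Insert 6 (step 3): P = [1, 2, 6];  Q = [1, 2, 3]
  Insert 4 (step 4): P = [1, 2, 4] / [6];  Q = [1, 2, 3] / [4]
  Insert 5 (step 5): P = [1, 2, 4, 5] / [6];  Q = [1, 2, 3, 5] / [4]
  Insert 3 (step 6): P = [1, 2, 3, 5] / [4] / [6];  Q = [1, 2, 3, 5] / [4] / [6]
  Insert 7 (step 7): P = [1, 2, 3, 5, 7] / [4] / [6];  Q = [1, 2, 3, 5, 7] / [4] / [6]
Final shape: (5, 1, 1).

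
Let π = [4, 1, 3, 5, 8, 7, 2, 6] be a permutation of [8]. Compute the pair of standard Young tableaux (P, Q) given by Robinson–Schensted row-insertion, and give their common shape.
P = [1, 2, 5, 6] / [3, 7] / [4, 8];  Q = [1, 3, 4, 5] / [2, 6] / [7, 8];  common shape = (4, 2, 2)

Row-insert the values π_1, π_2, … into P one at a time, bumping the leftmost entry strictly greater than the inserted value down to the next row. The recording tableau Q records, in position (i, j), the step at which that cell was added to P.
  Insert 4 (step 1): P = [4];  Q = [1]
  Insert 1 (step 2): P = [1] / [4];  Q = [1] / [2]
  Insert 3 (step 3): P = [1, 3] / [4];  Q = [1, 3] / [2]
  Insert 5 (step 4): P = [1, 3, 5] / [4];  Q = [1, 3, 4] / [2]
  Insert 8 (step 5): P = [1, 3, 5, 8] / [4];  Q = [1, 3, 4, 5] / [2]
  Insert 7 (step 6): P = [1, 3, 5, 7] / [4, 8];  Q = [1, 3, 4, 5] / [2, 6]
  Insert 2 (step 7): P = [1, 2, 5, 7] / [3, 8] / [4];  Q = [1, 3, 4, 5] / [2, 6] / [7]
  Insert 6 (step 8): P = [1, 2, 5, 6] / [3, 7] / [4, 8];  Q = [1, 3, 4, 5] / [2, 6] / [7, 8]
Final shape: (4, 2, 2).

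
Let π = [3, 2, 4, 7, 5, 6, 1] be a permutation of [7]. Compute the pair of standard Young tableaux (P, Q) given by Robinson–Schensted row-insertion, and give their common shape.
P = [1, 4, 5, 6] / [2, 7] / [3];  Q = [1, 3, 4, 6] / [2, 5] / [7];  common shape = (4, 2, 1)

Row-insert the values π_1, π_2, … into P one at a time, bumping the leftmost entry strictly greater than the inserted value down to the next row. The recording tableau Q records, in position (i, j), the step at which that cell was added to P.
  Insert 3 (step 1): P = [3];  Q = [1]
  Insert 2 (step 2): P = [2] / [3];  Q = [1] / [2]
  Insert 4 (step 3): P = [2, 4] / [3];  Q = [1, 3] / [2]
  Insert 7 (step 4): P = [2, 4, 7] / [3];  Q = [1, 3, 4] / [2]
  Insert 5 (step 5): P = [2, 4, 5] / [3, 7];  Q = [1, 3, 4] / [2, 5]
  Insert 6 (step 6): P = [2, 4, 5, 6] / [3, 7];  Q = [1, 3, 4, 6] / [2, 5]
  Insert 1 (step 7): P = [1, 4, 5, 6] / [2, 7] / [3];  Q = [1, 3, 4, 6] / [2, 5] / [7]
Final shape: (4, 2, 1).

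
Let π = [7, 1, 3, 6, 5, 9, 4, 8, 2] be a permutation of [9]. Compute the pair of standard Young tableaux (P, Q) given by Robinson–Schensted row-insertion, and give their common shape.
P = [1, 2, 4, 8] / [3, 9] / [5] / [6] / [7];  Q = [1, 3, 4, 6] / [2, 8] / [5] / [7] / [9];  common shape = (4, 2, 1, 1, 1)

Row-insert the values π_1, π_2, … into P one at a time, bumping the leftmost entry strictly greater than the inserted value down to the next row. The recording tableau Q records, in position (i, j), the step at which that cell was added to P.
  Insert 7 (step 1): P = [7];  Q = [1]
  Insert 1 (step 2): P = [1] / [7];  Q = [1] / [2]
  Insert 3 (step 3): P = [1, 3] / [7];  Q = [1, 3] / [2]
  Insert 6 (step 4): P = [1, 3, 6] / [7];  Q = [1, 3, 4] / [2]
  Insert 5 (step 5): P = [1, 3, 5] / [6] / [7];  Q = [1, 3, 4] / [2] / [5]
  Insert 9 (step 6): P = [1, 3, 5, 9] / [6] / [7];  Q = [1, 3, 4, 6] / [2] / [5]
  Insert 4 (step 7): P = [1, 3, 4, 9] / [5] / [6] / [7];  Q = [1, 3, 4, 6] / [2] / [5] / [7]
  Insert 8 (step 8): P = [1, 3, 4, 8] / [5, 9] / [6] / [7];  Q = [1, 3, 4, 6] / [2, 8] / [5] / [7]
  Insert 2 (step 9): P = [1, 2, 4, 8] / [3, 9] / [5] / [6] / [7];  Q = [1, 3, 4, 6] / [2, 8] / [5] / [7] / [9]
Final shape: (4, 2, 1, 1, 1).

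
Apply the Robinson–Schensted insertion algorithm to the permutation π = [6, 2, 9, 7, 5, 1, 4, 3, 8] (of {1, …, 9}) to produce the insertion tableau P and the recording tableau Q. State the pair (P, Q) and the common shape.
P = [1, 3, 8] / [2, 4] / [5, 7] / [6] / [9];  Q = [1, 3, 9] / [2, 4] / [5, 7] / [6] / [8];  common shape = (3, 2, 2, 1, 1)

Row-insert the values π_1, π_2, … into P one at a time, bumping the leftmost entry strictly greater than the inserted value down to the next row. The recording tableau Q records, in position (i, j), the step at which that cell was added to P.
  Insert 6 (step 1): P = [6];  Q = [1]
  Insert 2 (step 2): P = [2] / [6];  Q = [1] / [2]
  Insert 9 (step 3): P = [2, 9] / [6];  Q = [1, 3] / [2]
  Insert 7 (step 4): P = [2, 7] / [6, 9];  Q = [1, 3] / [2, 4]
  Insert 5 (step 5): P = [2, 5] / [6, 7] / [9];  Q = [1, 3] / [2, 4] / [5]
  Insert 1 (step 6): P = [1, 5] / [2, 7] / [6] / [9];  Q = [1, 3] / [2, 4] / [5] / [6]
  Insert 4 (step 7): P = [1, 4] / [2, 5] / [6, 7] / [9];  Q = [1, 3] / [2, 4] / [5, 7] / [6]
  Insert 3 (step 8): P = [1, 3] / [2, 4] / [5, 7] / [6] / [9];  Q = [1, 3] / [2, 4] / [5, 7] / [6] / [8]
  Insert 8 (step 9): P = [1, 3, 8] / [2, 4] / [5, 7] / [6] / [9];  Q = [1, 3, 9] / [2, 4] / [5, 7] / [6] / [8]
Final shape: (3, 2, 2, 1, 1).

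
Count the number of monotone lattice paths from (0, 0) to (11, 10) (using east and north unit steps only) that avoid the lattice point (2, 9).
Number of paths = 352166

Total paths from (0, 0) to (11, 10): C(21, 11) = 352716. Paths through (2, 9): (paths (0, 0) → (2, 9)) × (paths (2, 9) → (11, 10)) = C(11, 2) · C(10, 9) = 55 · 10 = 550. Avoidance count = 352716 − 550 = 352166.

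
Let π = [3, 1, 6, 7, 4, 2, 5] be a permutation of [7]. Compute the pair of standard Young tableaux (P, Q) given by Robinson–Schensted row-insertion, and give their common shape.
P = [1, 2, 5] / [3, 4, 7] / [6];  Q = [1, 3, 4] / [2, 5, 7] / [6];  common shape = (3, 3, 1)

Row-insert the values π_1, π_2, … into P one at a time, bumping the leftmost entry strictly greater than the inserted value down to the next row. The recording tableau Q records, in position (i, j), the step at which that cell was added to P.
  Insert 3 (step 1): P = [3];  Q = [1]
  Insert 1 (step 2): P = [1] / [3];  Q = [1] / [2]
  Insert 6 (step 3): P = [1, 6] / [3];  Q = [1, 3] / [2]
  Insert 7 (step 4): P = [1, 6, 7] / [3];  Q = [1, 3, 4] / [2]
  Insert 4 (step 5): P = [1, 4, 7] / [3, 6];  Q = [1, 3, 4] / [2, 5]
  Insert 2 (step 6): P = [1, 2, 7] / [3, 4] / [6];  Q = [1, 3, 4] / [2, 5] / [6]
  Insert 5 (step 7): P = [1, 2, 5] / [3, 4, 7] / [6];  Q = [1, 3, 4] / [2, 5, 7] / [6]
Final shape: (3, 3, 1).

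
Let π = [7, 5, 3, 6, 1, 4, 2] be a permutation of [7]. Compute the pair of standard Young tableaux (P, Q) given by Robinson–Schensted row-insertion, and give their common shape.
P = [1, 2] / [3, 4] / [5, 6] / [7];  Q = [1, 4] / [2, 6] / [3, 7] / [5];  common shape = (2, 2, 2, 1)

Row-insert the values π_1, π_2, … into P one at a time, bumping the leftmost entry strictly greater than the inserted value down to the next row. The recording tableau Q records, in position (i, j), the step at which that cell was added to P.
  Insert 7 (step 1): P = [7];  Q = [1]
  Insert 5 (step 2): P = [5] / [7];  Q = [1] / [2]
  Insert 3 (step 3): P = [3] / [5] / [7];  Q = [1] / [2] / [3]
  Insert 6 (step 4): P = [3, 6] / [5] / [7];  Q = [1, 4] / [2] / [3]
  Insert 1 (step 5): P = [1, 6] / [3] / [5] / [7];  Q = [1, 4] / [2] / [3] / [5]
  Insert 4 (step 6): P = [1, 4] / [3, 6] / [5] / [7];  Q = [1, 4] / [2, 6] / [3] / [5]
  Insert 2 (step 7): P = [1, 2] / [3, 4] / [5, 6] / [7];  Q = [1, 4] / [2, 6] / [3, 7] / [5]
Final shape: (2, 2, 2, 1).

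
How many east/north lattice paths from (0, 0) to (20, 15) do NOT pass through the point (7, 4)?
Number of paths = 2424215640

Total paths from (0, 0) to (20, 15): C(35, 20) = 3247943160. Paths through (7, 4): (paths (0, 0) → (7, 4)) × (paths (7, 4) → (20, 15)) = C(11, 7) · C(24, 13) = 330 · 2496144 = 823727520. Avoidance count = 3247943160 − 823727520 = 2424215640.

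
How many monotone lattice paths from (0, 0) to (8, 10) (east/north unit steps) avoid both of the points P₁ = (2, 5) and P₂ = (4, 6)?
Number of paths = 23766

Inclusion–exclusion. Total paths: C(18, 8) = 43758. Through P₁: C(7, 2)·C(11, 6) = 9702. Through P₂: C(10, 4)·C(8, 4) = 14700. Since P₁ is strictly southwest of P₂, a monotone path through both must visit P₁ then P₂; paths through both = C(7, 2)·C(3, 2)·C(8, 4) = 4410. Avoid both = 43758 − 9702 − 14700 + 4410 = 23766.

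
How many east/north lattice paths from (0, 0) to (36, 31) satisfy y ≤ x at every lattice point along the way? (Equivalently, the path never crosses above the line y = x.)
Number of paths = 1933488532680440736

By the reflection principle (André's argument), the number of monotone paths to (36, 31) with n ≤ m that never go above y = x is C(67, 36) − C(67, 37) = 11923179284862717872 − 9989690752182277136 = 1933488532680440736.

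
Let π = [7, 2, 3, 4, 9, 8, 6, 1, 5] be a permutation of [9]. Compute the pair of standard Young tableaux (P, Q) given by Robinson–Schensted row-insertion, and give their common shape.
P = [1, 3, 4, 5] / [2, 6] / [7, 8] / [9];  Q = [1, 3, 4, 5] / [2, 6] / [7, 9] / [8];  common shape = (4, 2, 2, 1)

Row-insert the values π_1, π_2, … into P one at a time, bumping the leftmost entry strictly greater than the inserted value down to the next row. The recording tableau Q records, in position (i, j), the step at which that cell was added to P.
  Insert 7 (step 1): P = [7];  Q = [1]
  Insert 2 (step 2): P = [2] / [7];  Q = [1] / [2]
  Insert 3 (step 3): P = [2, 3] / [7];  Q = [1, 3] / [2]
  Insert 4 (step 4): P = [2, 3, 4] / [7];  Q = [1, 3, 4] / [2]
  Insert 9 (step 5): P = [2, 3, 4, 9] / [7];  Q = [1, 3, 4, 5] / [2]
  Insert 8 (step 6): P = [2, 3, 4, 8] / [7, 9];  Q = [1, 3, 4, 5] / [2, 6]
  Insert 6 (step 7): P = [2, 3, 4, 6] / [7, 8] / [9];  Q = [1, 3, 4, 5] / [2, 6] / [7]
  Insert 1 (step 8): P = [1, 3, 4, 6] / [2, 8] / [7] / [9];  Q = [1, 3, 4, 5] / [2, 6] / [7] / [8]
  Insert 5 (step 9): P = [1, 3, 4, 5] / [2, 6] / [7, 8] / [9];  Q = [1, 3, 4, 5] / [2, 6] / [7, 9] / [8]
Final shape: (4, 2, 2, 1).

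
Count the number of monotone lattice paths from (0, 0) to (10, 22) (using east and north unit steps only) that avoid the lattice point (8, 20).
Number of paths = 45863610

Total paths from (0, 0) to (10, 22): C(32, 10) = 64512240. Paths through (8, 20): (paths (0, 0) → (8, 20)) × (paths (8, 20) → (10, 22)) = C(28, 8) · C(4, 2) = 3108105 · 6 = 18648630. Avoidance count = 64512240 − 18648630 = 45863610.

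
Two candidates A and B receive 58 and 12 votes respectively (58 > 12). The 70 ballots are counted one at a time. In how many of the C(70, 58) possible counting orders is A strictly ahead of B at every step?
Strict-lead orderings = 6991273238456

Total orderings of the 70 votes with 58 for A: C(70, 58) = 10638894058520. By the Bertrand ballot formula (Cycle Lemma / reflection principle), the number of orderings in which A is strictly ahead of B throughout is (p − q)/(p + q) · C(p + q, p) = (58 − 12)/(58 + 12) · 10638894058520 = 6991273238456.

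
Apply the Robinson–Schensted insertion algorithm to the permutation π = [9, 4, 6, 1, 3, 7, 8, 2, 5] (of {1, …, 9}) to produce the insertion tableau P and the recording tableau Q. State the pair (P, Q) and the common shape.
P = [1, 2, 5, 8] / [3, 6, 7] / [4] / [9];  Q = [1, 3, 6, 7] / [2, 5, 9] / [4] / [8];  common shape = (4, 3, 1, 1)

Row-insert the values π_1, π_2, … into P one at a time, bumping the leftmost entry strictly greater than the inserted value down to the next row. The recording tableau Q records, in position (i, j), the step at which that cell was added to P.
  Insert 9 (step 1): P = [9];  Q = [1]
  Insert 4 (step 2): P = [4] / [9];  Q = [1] / [2]
  Insert 6 (step 3): P = [4, 6] / [9];  Q = [1, 3] / [2]
  Insert 1 (step 4): P = [1, 6] / [4] / [9];  Q = [1, 3] / [2] / [4]
  Insert 3 (step 5): P = [1, 3] / [4, 6] / [9];  Q = [1, 3] / [2, 5] / [4]
  Insert 7 (step 6): P = [1, 3, 7] / [4, 6] / [9];  Q = [1, 3, 6] / [2, 5] / [4]
  Insert 8 (step 7): P = [1, 3, 7, 8] / [4, 6] / [9];  Q = [1, 3, 6, 7] / [2, 5] / [4]
  Insert 2 (step 8): P = [1, 2, 7, 8] / [3, 6] / [4] / [9];  Q = [1, 3, 6, 7] / [2, 5] / [4] / [8]
  Insert 5 (step 9): P = [1, 2, 5, 8] / [3, 6, 7] / [4] / [9];  Q = [1, 3, 6, 7] / [2, 5, 9] / [4] / [8]
Final shape: (4, 3, 1, 1).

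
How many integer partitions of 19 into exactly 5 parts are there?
p(19, 5 parts) = 70

Partitions of n into exactly k parts are in bijection with partitions of n − k into at most k parts (subtract 1 from each part). So p(19, exactly 5) = p(14, parts ≤ 5). Computing via the recurrence p(m, j) = p(m, j−1) + p(m−j, j) gives 70.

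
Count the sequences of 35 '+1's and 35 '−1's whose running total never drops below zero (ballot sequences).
C_35 = 3116285494907301262

These ballot sequences are counted by the Catalan number C_n = (1/(n + 1)) · C(2n, n). For n = 35: C_35 = (1/36) · C(70, 35) = 112186277816662845432/36 = 3116285494907301262.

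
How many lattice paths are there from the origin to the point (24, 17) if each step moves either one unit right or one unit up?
Number of paths = 151584480450

A monotone lattice path from (0, 0) to (24, 17) consists of 24 east steps and 17 north steps in some order, so it is determined by which 24 of the 41 steps are east. The count is C(41, 24) = 151584480450.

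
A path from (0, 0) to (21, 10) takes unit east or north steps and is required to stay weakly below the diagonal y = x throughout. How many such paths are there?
Number of paths = 24192090

By the reflection principle (André's argument), the number of monotone paths to (21, 10) with n ≤ m that never go above y = x is C(31, 21) − C(31, 22) = 44352165 − 20160075 = 24192090.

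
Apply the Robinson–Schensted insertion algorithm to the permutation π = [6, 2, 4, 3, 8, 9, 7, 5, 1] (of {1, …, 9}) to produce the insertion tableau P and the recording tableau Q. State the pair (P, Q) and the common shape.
P = [1, 3, 5, 9] / [2, 7] / [4, 8] / [6];  Q = [1, 3, 5, 6] / [2, 7] / [4, 8] / [9];  common shape = (4, 2, 2, 1)

Row-insert the values π_1, π_2, … into P one at a time, bumping the leftmost entry strictly greater than the inserted value down to the next row. The recording tableau Q records, in position (i, j), the step at which that cell was added to P.
  Insert 6 (step 1): P = [6];  Q = [1]
  Insert 2 (step 2): P = [2] / [6];  Q = [1] / [2]
  Insert 4 (step 3): P = [2, 4] / [6];  Q = [1, 3] / [2]
  Insert 3 (step 4): P = [2, 3] / [4] / [6];  Q = [1, 3] / [2] / [4]
  Insert 8 (step 5): P = [2, 3, 8] / [4] / [6];  Q = [1, 3, 5] / [2] / [4]
  Insert 9 (step 6): P = [2, 3, 8, 9] / [4] / [6];  Q = [1, 3, 5, 6] / [2] / [4]
  Insert 7 (step 7): P = [2, 3, 7, 9] / [4, 8] / [6];  Q = [1, 3, 5, 6] / [2, 7] / [4]
  Insert 5 (step 8): P = [2, 3, 5, 9] / [4, 7] / [6, 8];  Q = [1, 3, 5, 6] / [2, 7] / [4, 8]
  Insert 1 (step 9): P = [1, 3, 5, 9] / [2, 7] / [4, 8] / [6];  Q = [1, 3, 5, 6] / [2, 7] / [4, 8] / [9]
Final shape: (4, 2, 2, 1).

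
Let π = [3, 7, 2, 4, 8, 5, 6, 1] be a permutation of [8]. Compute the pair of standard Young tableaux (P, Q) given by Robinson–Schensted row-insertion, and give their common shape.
P = [1, 4, 5, 6] / [2, 7, 8] / [3];  Q = [1, 2, 5, 7] / [3, 4, 6] / [8];  common shape = (4, 3, 1)

Row-insert the values π_1, π_2, … into P one at a time, bumping the leftmost entry strictly greater than the inserted value down to the next row. The recording tableau Q records, in position (i, j), the step at which that cell was added to P.
  Insert 3 (step 1): P = [3];  Q = [1]
  Insert 7 (step 2): P = [3, 7];  Q = [1, 2]
  Insert 2 (step 3): P = [2, 7] / [3];  Q = [1, 2] / [3]
  Insert 4 (step 4): P = [2, 4] / [3, 7];  Q = [1, 2] / [3, 4]
  Insert 8 (step 5): P = [2, 4, 8] / [3, 7];  Q = [1, 2, 5] / [3, 4]
  Insert 5 (step 6): P = [2, 4, 5] / [3, 7, 8];  Q = [1, 2, 5] / [3, 4, 6]
  Insert 6 (step 7): P = [2, 4, 5, 6] / [3, 7, 8];  Q = [1, 2, 5, 7] / [3, 4, 6]
  Insert 1 (step 8): P = [1, 4, 5, 6] / [2, 7, 8] / [3];  Q = [1, 2, 5, 7] / [3, 4, 6] / [8]
Final shape: (4, 3, 1).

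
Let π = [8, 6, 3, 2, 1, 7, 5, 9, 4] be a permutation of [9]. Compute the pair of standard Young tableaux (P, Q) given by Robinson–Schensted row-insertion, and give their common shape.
P = [1, 4, 9] / [2, 5] / [3, 7] / [6] / [8];  Q = [1, 6, 8] / [2, 7] / [3, 9] / [4] / [5];  common shape = (3, 2, 2, 1, 1)

Row-insert the values π_1, π_2, … into P one at a time, bumping the leftmost entry strictly greater than the inserted value down to the next row. The recording tableau Q records, in position (i, j), the step at which that cell was added to P.
  Insert 8 (step 1): P = [8];  Q = [1]
  Insert 6 (step 2): P = [6] / [8];  Q = [1] / [2]
  Insert 3 (step 3): P = [3] / [6] / [8];  Q = [1] / [2] / [3]
  Insert 2 (step 4): P = [2] / [3] / [6] / [8];  Q = [1] / [2] / [3] / [4]
  Insert 1 (step 5): P = [1] / [2] / [3] / [6] / [8];  Q = [1] / [2] / [3] / [4] / [5]
  Insert 7 (step 6): P = [1, 7] / [2] / [3] / [6] / [8];  Q = [1, 6] / [2] / [3] / [4] / [5]
  Insert 5 (step 7): P = [1, 5] / [2, 7] / [3] / [6] / [8];  Q = [1, 6] / [2, 7] / [3] / [4] / [5]
  Insert 9 (step 8): P = [1, 5, 9] / [2, 7] / [3] / [6] / [8];  Q = [1, 6, 8] / [2, 7] / [3] / [4] / [5]
  Insert 4 (step 9): P = [1, 4, 9] / [2, 5] / [3, 7] / [6] / [8];  Q = [1, 6, 8] / [2, 7] / [3, 9] / [4] / [5]
Final shape: (3, 2, 2, 1, 1).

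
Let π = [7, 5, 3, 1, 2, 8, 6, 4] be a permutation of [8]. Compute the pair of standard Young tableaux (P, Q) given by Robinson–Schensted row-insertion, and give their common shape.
P = [1, 2, 4] / [3, 6] / [5, 8] / [7];  Q = [1, 5, 6] / [2, 7] / [3, 8] / [4];  common shape = (3, 2, 2, 1)

Row-insert the values π_1, π_2, … into P one at a time, bumping the leftmost entry strictly greater than the inserted value down to the next row. The recording tableau Q records, in position (i, j), the step at which that cell was added to P.
  Insert 7 (step 1): P = [7];  Q = [1]
  Insert 5 (step 2): P = [5] / [7];  Q = [1] / [2]
  Insert 3 (step 3): P = [3] / [5] / [7];  Q = [1] / [2] / [3]
  Insert 1 (step 4): P = [1] / [3] / [5] / [7];  Q = [1] / [2] / [3] / [4]
  Insert 2 (step 5): P = [1, 2] / [3] / [5] / [7];  Q = [1, 5] / [2] / [3] / [4]
  Insert 8 (step 6): P = [1, 2, 8] / [3] / [5] / [7];  Q = [1, 5, 6] / [2] / [3] / [4]
  Insert 6 (step 7): P = [1, 2, 6] / [3, 8] / [5] / [7];  Q = [1, 5, 6] / [2, 7] / [3] / [4]
  Insert 4 (step 8): P = [1, 2, 4] / [3, 6] / [5, 8] / [7];  Q = [1, 5, 6] / [2, 7] / [3, 8] / [4]
Final shape: (3, 2, 2, 1).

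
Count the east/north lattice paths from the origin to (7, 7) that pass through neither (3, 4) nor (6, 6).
Number of paths = 1059

Inclusion–exclusion. Total paths: C(14, 7) = 3432. Through P₁: C(7, 3)·C(7, 4) = 1225. Through P₂: C(12, 6)·C(2, 1) = 1848. Since P₁ is strictly southwest of P₂, a monotone path through both must visit P₁ then P₂; paths through both = C(7, 3)·C(5, 3)·C(2, 1) = 700. Avoid both = 3432 − 1225 − 1848 + 700 = 1059.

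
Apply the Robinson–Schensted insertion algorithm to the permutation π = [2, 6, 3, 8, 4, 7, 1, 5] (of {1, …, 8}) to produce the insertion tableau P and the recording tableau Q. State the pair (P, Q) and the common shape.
P = [1, 3, 4, 5] / [2, 7] / [6, 8];  Q = [1, 2, 4, 6] / [3, 5] / [7, 8];  common shape = (4, 2, 2)

Row-insert the values π_1, π_2, … into P one at a time, bumping the leftmost entry strictly greater than the inserted value down to the next row. The recording tableau Q records, in position (i, j), the step at which that cell was added to P.
  Insert 2 (step 1): P = [2];  Q = [1]
  Insert 6 (step 2): P = [2, 6];  Q = [1, 2]
  Insert 3 (step 3): P = [2, 3] / [6];  Q = [1, 2] / [3]
  Insert 8 (step 4): P = [2, 3, 8] / [6];  Q = [1, 2, 4] / [3]
  Insert 4 (step 5): P = [2, 3, 4] / [6, 8];  Q = [1, 2, 4] / [3, 5]
  Insert 7 (step 6): P = [2, 3, 4, 7] / [6, 8];  Q = [1, 2, 4, 6] / [3, 5]
  Insert 1 (step 7): P = [1, 3, 4, 7] / [2, 8] / [6];  Q = [1, 2, 4, 6] / [3, 5] / [7]
  Insert 5 (step 8): P = [1, 3, 4, 5] / [2, 7] / [6, 8];  Q = [1, 2, 4, 6] / [3, 5] / [7, 8]
Final shape: (4, 2, 2).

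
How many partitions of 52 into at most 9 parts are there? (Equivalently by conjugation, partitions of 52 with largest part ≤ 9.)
p(52, parts ≤ 9) = 57358

Use the recurrence p(n, m) = p(n, m−1) + p(n−m, m): either the largest part is < m (count p(n, m−1)) or the largest part is exactly m (remove one copy of m, count p(n−m, m)). With p(0, ·) = 1 this gives p(52, parts ≤ 9) = 57358. (By conjugating Young diagrams, this also counts partitions of 52 into at most 9 parts.)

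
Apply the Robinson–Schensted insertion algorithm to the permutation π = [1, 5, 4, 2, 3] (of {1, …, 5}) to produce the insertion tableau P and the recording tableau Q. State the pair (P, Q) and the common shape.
P = [1, 2, 3] / [4] / [5];  Q = [1, 2, 5] / [3] / [4];  common shape = (3, 1, 1)

Row-insert the values π_1, π_2, … into P one at a time, bumping the leftmost entry strictly greater than the inserted value down to the next row. The recording tableau Q records, in position (i, j), the step at which that cell was added to P.
  Insert 1 (step 1): P = [1];  Q = [1]
  Insert 5 (step 2): P = [1, 5];  Q = [1, 2]
  Insert 4 (step 3): P = [1, 4] / [5];  Q = [1, 2] / [3]
  Insert 2 (step 4): P = [1, 2] / [4] / [5];  Q = [1, 2] / [3] / [4]
  Insert 3 (step 5): P = [1, 2, 3] / [4] / [5];  Q = [1, 2, 5] / [3] / [4]
Final shape: (3, 1, 1).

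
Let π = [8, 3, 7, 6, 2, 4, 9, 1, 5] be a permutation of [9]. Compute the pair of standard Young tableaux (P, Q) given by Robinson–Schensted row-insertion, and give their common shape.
P = [1, 4, 5] / [2, 6, 9] / [3] / [7] / [8];  Q = [1, 3, 7] / [2, 6, 9] / [4] / [5] / [8];  common shape = (3, 3, 1, 1, 1)

Row-insert the values π_1, π_2, … into P one at a time, bumping the leftmost entry strictly greater than the inserted value down to the next row. The recording tableau Q records, in position (i, j), the step at which that cell was added to P.
  Insert 8 (step 1): P = [8];  Q = [1]
  Insert 3 (step 2): P = [3] / [8];  Q = [1] / [2]
  Insert 7 (step 3): P = [3, 7] / [8];  Q = [1, 3] / [2]
  Insert 6 (step 4): P = [3, 6] / [7] / [8];  Q = [1, 3] / [2] / [4]
  Insert 2 (step 5): P = [2, 6] / [3] / [7] / [8];  Q = [1, 3] / [2] / [4] / [5]
  Insert 4 (step 6): P = [2, 4] / [3, 6] / [7] / [8];  Q = [1, 3] / [2, 6] / [4] / [5]
  Insert 9 (step 7): P = [2, 4, 9] / [3, 6] / [7] / [8];  Q = [1, 3, 7] / [2, 6] / [4] / [5]
  Insert 1 (step 8): P = [1, 4, 9] / [2, 6] / [3] / [7] / [8];  Q = [1, 3, 7] / [2, 6] / [4] / [5] / [8]
  Insert 5 (step 9): P = [1, 4, 5] / [2, 6, 9] / [3] / [7] / [8];  Q = [1, 3, 7] / [2, 6, 9] / [4] / [5] / [8]
Final shape: (3, 3, 1, 1, 1).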